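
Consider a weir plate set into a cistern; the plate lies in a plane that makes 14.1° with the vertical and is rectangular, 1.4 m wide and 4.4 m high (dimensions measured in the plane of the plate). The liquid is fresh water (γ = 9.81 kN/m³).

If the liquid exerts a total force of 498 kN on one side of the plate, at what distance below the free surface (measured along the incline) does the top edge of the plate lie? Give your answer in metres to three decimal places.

γ = 9.81 kN/m³.
A = 1.4 × 4.4 = 6.16 m².
From F = γ·h_c·A, the centroid depth is h_c = 498/(9.81 × 6.16) = 8.24099 m.
The plate makes 14.1° with the vertical, i.e. θ = 90° − 14.1° = 75.9° to the horizontal. Measuring y along the incline from the free-surface line, vertical depth h = y·sinθ with sinθ = 0.969872.
Along the incline, y_c = h_c/sinθ = 8.24099/0.969872 = 8.49699 m.
The centroid lies 4.4/2 = 2.2 m below the top edge, so the top edge sits at y_top = 8.49699 − 2.2 = 6.29699 m along the incline.

y_top ≈ 6.297 m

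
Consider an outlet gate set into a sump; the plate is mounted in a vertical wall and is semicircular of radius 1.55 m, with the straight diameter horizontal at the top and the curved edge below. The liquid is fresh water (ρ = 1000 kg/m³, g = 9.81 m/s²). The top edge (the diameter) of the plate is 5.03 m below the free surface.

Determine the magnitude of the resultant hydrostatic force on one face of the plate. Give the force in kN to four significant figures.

F ≈ 210.6 kN

γ = ρg = 1000 × 9.81 = 9810 N/m³ = 9.81 kN/m³.
The centroid of a semicircle lies 4r/(3π) = 0.65784 m from the diameter, here below the top edge, so the centroid depth is h_c = 5.03 + 0.65784 = 5.68784 m.
A = πr²/2 = π × 1.55²/2 = 3.77384 m².
Resultant F = γ·h_c·A = 9.81 × 5.68784 × 3.77384 = 210.572 kN.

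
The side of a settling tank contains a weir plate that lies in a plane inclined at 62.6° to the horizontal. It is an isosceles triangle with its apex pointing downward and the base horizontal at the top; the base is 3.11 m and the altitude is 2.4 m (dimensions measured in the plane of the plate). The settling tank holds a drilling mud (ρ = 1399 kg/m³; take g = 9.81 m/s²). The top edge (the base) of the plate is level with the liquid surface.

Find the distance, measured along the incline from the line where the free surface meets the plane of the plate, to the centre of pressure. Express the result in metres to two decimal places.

y_p = 1.20 m

γ = ρg = 1399 × 9.81 / 1000 = 13.72419 kN/m³.
Let θ = 62.6° be the plate's angle to the horizontal; measure y along the incline from where the plane meets the free surface. Vertical depth h = y·sinθ with sinθ = 0.887815.
With the apex down, the centroid sits h/3 = 2.4/3 = 0.8 m below the base (the top edge), so y_c = 0.8 m and h_c = 0.8 × 0.887815 = 0.710252 m.
A = ½ × 3.11 × 2.4 = 3.732 m².
Resultant F = γ·h_c·A = 13.72419 × 0.710252 × 3.732 = 36.3782 kN.
I_c = b·h³/36 = 3.11 × 2.4³/36 = 1.19424 m⁴.
Centre of pressure: y_p = y_c + I_c/(y_c·A) = 0.8 + 1.19424/(0.8 × 3.732) = 0.8 + 0.4 = 1.2 m along the plane.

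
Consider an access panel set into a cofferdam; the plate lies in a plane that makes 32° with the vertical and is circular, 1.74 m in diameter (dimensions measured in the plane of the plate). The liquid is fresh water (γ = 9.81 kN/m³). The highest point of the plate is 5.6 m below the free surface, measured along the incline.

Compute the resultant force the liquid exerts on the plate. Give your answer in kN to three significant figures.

γ = 9.81 kN/m³.
The plate makes 32° with the vertical, i.e. θ = 90° − 32° = 58° to the horizontal. Measuring y along the incline from the free-surface line, vertical depth h = y·sinθ with sinθ = 0.848048.
The centroid is at the centre, 0.87 m below the top of the plate, so y_c = 5.6 + 0.87 = 6.47 m and h_c = 6.47 × 0.848048 = 5.48687 m.
A = π(0.87)² = 2.37787 m².
Resultant F = γ·h_c·A = 9.81 × 5.48687 × 2.37787 = 127.992 kN.

F ≈ 128 kN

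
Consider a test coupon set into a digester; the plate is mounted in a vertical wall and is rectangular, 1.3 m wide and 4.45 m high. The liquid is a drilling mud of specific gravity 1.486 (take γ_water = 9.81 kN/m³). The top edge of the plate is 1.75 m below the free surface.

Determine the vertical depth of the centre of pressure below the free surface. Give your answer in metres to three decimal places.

γ = 1.486 × 9.81 = 14.57766 kN/m³.
The centroid lies 4.45/2 = 2.225 m below the top edge, so the centroid depth is h_c = 1.75 + 2.225 = 3.975 m.
A = 1.3 × 4.45 = 5.785 m².
Resultant F = γ·h_c·A = 14.57766 × 3.975 × 5.785 = 335.219 kN.
I_c = b·h³/12 = 1.3 × 4.45³/12 = 9.54646 m⁴.
Centre of pressure: y_p = y_c + I_c/(y_c·A) = 3.975 + 9.54646/(3.975 × 5.785) = 3.975 + 0.415147 = 4.39015 m along the plane.

h_p = 4.390 m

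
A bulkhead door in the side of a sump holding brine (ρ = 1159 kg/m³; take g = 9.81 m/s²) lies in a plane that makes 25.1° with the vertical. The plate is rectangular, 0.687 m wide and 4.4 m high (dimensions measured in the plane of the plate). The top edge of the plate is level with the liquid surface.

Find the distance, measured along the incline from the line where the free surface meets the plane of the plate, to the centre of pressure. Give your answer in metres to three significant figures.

γ = ρg = 1159 × 9.81 / 1000 = 11.36979 kN/m³.
The plate makes 25.1° with the vertical, i.e. θ = 90° − 25.1° = 64.9° to the horizontal. Measuring y along the incline from the free-surface line, vertical depth h = y·sinθ with sinθ = 0.905569.
The centroid lies 4.4/2 = 2.2 m below the top edge, so y_c = 2.2 m and h_c = 2.2 × 0.905569 = 1.99225 m.
A = 0.687 × 4.4 = 3.0228 m².
Resultant F = γ·h_c·A = 11.36979 × 1.99225 × 3.0228 = 68.4708 kN.
I_c = b·h³/12 = 0.687 × 4.4³/12 = 4.87678 m⁴.
Centre of pressure: y_p = y_c + I_c/(y_c·A) = 2.2 + 4.87678/(2.2 × 3.0228) = 2.2 + 0.733333 = 2.93333 m along the plane.

y_p = 2.93 m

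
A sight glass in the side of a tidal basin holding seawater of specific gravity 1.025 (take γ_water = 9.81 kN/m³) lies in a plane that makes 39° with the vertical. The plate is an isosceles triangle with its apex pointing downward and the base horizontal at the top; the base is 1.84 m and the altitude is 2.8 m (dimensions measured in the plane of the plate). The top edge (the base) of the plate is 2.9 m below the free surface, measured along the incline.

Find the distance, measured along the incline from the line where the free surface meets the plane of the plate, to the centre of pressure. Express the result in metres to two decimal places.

y_p = 3.95 m

γ = 1.025 × 9.81 = 10.05525 kN/m³.
The plate makes 39° with the vertical, i.e. θ = 90° − 39° = 51° to the horizontal. Measuring y along the incline from the free-surface line, vertical depth h = y·sinθ with sinθ = 0.777146.
With the apex down, the centroid sits h/3 = 2.8/3 = 0.933333 m below the base (the top edge), so y_c = 2.9 + 0.933333 = 3.83333 m and h_c = 3.83333 × 0.777146 = 2.97906 m.
A = ½ × 1.84 × 2.8 = 2.576 m².
Resultant F = γ·h_c·A = 10.05525 × 2.97906 × 2.576 = 77.1646 kN.
I_c = b·h³/36 = 1.84 × 2.8³/36 = 1.12199 m⁴.
Centre of pressure: y_p = y_c + I_c/(y_c·A) = 3.83333 + 1.12199/(3.83333 × 2.576) = 3.83333 + 0.113623 = 3.94695 m along the plane.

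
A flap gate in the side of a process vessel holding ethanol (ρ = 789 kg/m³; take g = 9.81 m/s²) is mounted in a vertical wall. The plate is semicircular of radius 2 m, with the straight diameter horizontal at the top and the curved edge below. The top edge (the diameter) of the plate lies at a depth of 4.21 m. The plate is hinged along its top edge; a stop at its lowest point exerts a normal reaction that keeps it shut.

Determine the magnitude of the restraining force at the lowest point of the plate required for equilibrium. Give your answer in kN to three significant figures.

P ≈ 111 kN

γ = ρg = 789 × 9.81 / 1000 = 7.74009 kN/m³.
The centroid of a semicircle lies 4r/(3π) = 0.848826 m from the diameter, here below the top edge, so the centroid depth is h_c = 4.21 + 0.848826 = 5.05883 m.
A = πr²/2 = π × 2²/2 = 6.28319 m².
Resultant F = γ·h_c·A = 7.74009 × 5.05883 × 6.28319 = 246.023 kN.
I_c = (π/8 − 8/(9π))·r⁴ = 0.109757 × 2⁴ = 1.75611 m⁴.
Centre of pressure: y_p = y_c + I_c/(y_c·A) = 5.05883 + 1.75611/(5.05883 × 6.28319) = 5.05883 + 0.0552486 = 5.11408 m along the plane.
The resultant acts 0.848826 + 0.0552486 = 0.904075 m (along the plate) below the hinge at the top edge, so the moment about the hinge is M = F × 0.904075 = 246.023 × 0.904075 = 222.423 kN·m.
A normal force at the bottom, 2 m from the hinge, must supply this moment: P = 222.423/2 = 111.212 kN.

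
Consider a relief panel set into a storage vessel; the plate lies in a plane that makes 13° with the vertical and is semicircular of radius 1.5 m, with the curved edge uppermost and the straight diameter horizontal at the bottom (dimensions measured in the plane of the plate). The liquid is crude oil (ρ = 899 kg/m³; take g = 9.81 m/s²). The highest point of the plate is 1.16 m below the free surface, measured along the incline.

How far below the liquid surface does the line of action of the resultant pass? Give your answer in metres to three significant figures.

γ = ρg = 899 × 9.81 / 1000 = 8.81919 kN/m³.
The plate makes 13° with the vertical, i.e. θ = 90° − 13° = 77° to the horizontal. Measuring y along the incline from the free-surface line, vertical depth h = y·sinθ with sinθ = 0.974370.
The centroid lies 4r/(3π) = 0.63662 m above the diameter, so r − 4r/(3π) = 1.5 − 0.63662 = 0.86338 m below the topmost point, so y_c = 1.16 + 0.86338 = 2.02338 m and h_c = 2.02338 × 0.974370 = 1.97152 m.
A = πr²/2 = π × 1.5²/2 = 3.53429 m².
Resultant F = γ·h_c·A = 8.81919 × 1.97152 × 3.53429 = 61.4514 kN.
I_c = (π/8 − 8/(9π))·r⁴ = 0.109757 × 1.5⁴ = 0.555645 m⁴.
Centre of pressure: y_p = y_c + I_c/(y_c·A) = 2.02338 + 0.555645/(2.02338 × 3.53429) = 2.02338 + 0.0776994 = 2.10108 m along the plane.
Vertically, h_p = y_p·sinθ = 2.10108 × 0.974370 = 2.04723 m.

h_p = 2.05 m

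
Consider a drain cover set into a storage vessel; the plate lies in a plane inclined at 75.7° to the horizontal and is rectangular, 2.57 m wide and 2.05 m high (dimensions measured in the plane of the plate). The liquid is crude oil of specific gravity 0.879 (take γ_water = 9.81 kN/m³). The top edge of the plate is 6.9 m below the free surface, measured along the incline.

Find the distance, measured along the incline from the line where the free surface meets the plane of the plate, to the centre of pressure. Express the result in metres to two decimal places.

γ = 0.879 × 9.81 = 8.62299 kN/m³.
Let θ = 75.7° be the plate's angle to the horizontal; measure y along the incline from where the plane meets the free surface. Vertical depth h = y·sinθ with sinθ = 0.969016.
The centroid lies 2.05/2 = 1.025 m below the top edge, so y_c = 6.9 + 1.025 = 7.925 m and h_c = 7.925 × 0.969016 = 7.67945 m.
A = 2.57 × 2.05 = 5.2685 m².
Resultant F = γ·h_c·A = 8.62299 × 7.67945 × 5.2685 = 348.879 kN.
I_c = b·h³/12 = 2.57 × 2.05³/12 = 1.84507 m⁴.
Centre of pressure: y_p = y_c + I_c/(y_c·A) = 7.925 + 1.84507/(7.925 × 5.2685) = 7.925 + 0.0441903 = 7.96919 m along the plane.

y_p = 7.97 m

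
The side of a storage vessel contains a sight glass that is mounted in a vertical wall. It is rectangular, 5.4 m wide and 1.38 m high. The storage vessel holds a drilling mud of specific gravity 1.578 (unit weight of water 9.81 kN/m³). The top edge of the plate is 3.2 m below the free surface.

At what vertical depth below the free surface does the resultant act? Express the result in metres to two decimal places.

h_p = 3.93 m

γ = 1.578 × 9.81 = 15.48018 kN/m³.
The centroid lies 1.38/2 = 0.69 m below the top edge, so the centroid depth is h_c = 3.2 + 0.69 = 3.89 m.
A = 5.4 × 1.38 = 7.452 m².
Resultant F = γ·h_c·A = 15.48018 × 3.89 × 7.452 = 448.744 kN.
I_c = b·h³/12 = 5.4 × 1.38³/12 = 1.18263 m⁴.
Centre of pressure: y_p = y_c + I_c/(y_c·A) = 3.89 + 1.18263/(3.89 × 7.452) = 3.89 + 0.0407968 = 3.9308 m along the plane.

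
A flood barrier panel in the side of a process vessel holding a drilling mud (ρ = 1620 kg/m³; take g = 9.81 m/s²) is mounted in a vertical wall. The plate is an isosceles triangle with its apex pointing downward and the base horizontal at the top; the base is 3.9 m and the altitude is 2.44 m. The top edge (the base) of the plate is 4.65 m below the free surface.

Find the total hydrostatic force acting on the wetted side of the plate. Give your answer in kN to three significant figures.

γ = ρg = 1620 × 9.81 / 1000 = 15.8922 kN/m³.
With the apex down, the centroid sits h/3 = 2.44/3 = 0.813333 m below the base (the top edge), so the centroid depth is h_c = 4.65 + 0.813333 = 5.46333 m.
A = ½ × 3.9 × 2.44 = 4.758 m².
Resultant F = γ·h_c·A = 15.8922 × 5.46333 × 4.758 = 413.11 kN.

F ≈ 413 kN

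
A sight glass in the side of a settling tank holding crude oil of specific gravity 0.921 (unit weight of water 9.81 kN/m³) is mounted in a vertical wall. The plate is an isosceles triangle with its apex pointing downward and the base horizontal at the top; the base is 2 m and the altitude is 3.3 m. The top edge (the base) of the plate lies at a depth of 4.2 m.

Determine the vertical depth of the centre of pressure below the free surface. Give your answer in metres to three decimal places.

h_p = 5.414 m

γ = 0.921 × 9.81 = 9.03501 kN/m³.
With the apex down, the centroid sits h/3 = 3.3/3 = 1.1 m below the base (the top edge), so the centroid depth is h_c = 4.2 + 1.1 = 5.3 m.
A = ½ × 2 × 3.3 = 3.3 m².
Resultant F = γ·h_c·A = 9.03501 × 5.3 × 3.3 = 158.022 kN.
I_c = b·h³/36 = 2 × 3.3³/36 = 1.9965 m⁴.
Centre of pressure: y_p = y_c + I_c/(y_c·A) = 5.3 + 1.9965/(5.3 × 3.3) = 5.3 + 0.114151 = 5.41415 m along the plane.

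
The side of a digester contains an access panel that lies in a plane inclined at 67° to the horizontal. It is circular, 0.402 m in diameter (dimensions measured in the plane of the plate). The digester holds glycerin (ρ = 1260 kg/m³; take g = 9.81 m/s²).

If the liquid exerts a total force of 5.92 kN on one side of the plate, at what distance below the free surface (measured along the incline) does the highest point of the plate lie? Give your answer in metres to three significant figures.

γ = ρg = 1260 × 9.81 / 1000 = 12.3606 kN/m³.
A = π(0.201)² = 0.126923 m².
From F = γ·h_c·A, the centroid depth is h_c = 5.92/(12.3606 × 0.126923) = 3.77348 m.
Let θ = 67° be the plate's angle to the horizontal; measure y along the incline from where the plane meets the free surface. Vertical depth h = y·sinθ with sinθ = 0.920505.
Along the incline, y_c = h_c/sinθ = 3.77348/0.920505 = 4.09936 m.
The centroid is at the centre, 0.201 m below the top of the plate, so the highest point sits at y_top = 4.09936 − 0.201 = 3.89836 m along the incline.

y_top ≈ 3.90 m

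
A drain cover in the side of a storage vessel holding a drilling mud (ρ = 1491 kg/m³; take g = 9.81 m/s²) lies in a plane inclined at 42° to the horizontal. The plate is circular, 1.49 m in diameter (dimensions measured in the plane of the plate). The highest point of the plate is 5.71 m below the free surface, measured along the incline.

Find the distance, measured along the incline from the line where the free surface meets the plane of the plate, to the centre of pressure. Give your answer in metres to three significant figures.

γ = ρg = 1491 × 9.81 / 1000 = 14.62671 kN/m³.
Let θ = 42° be the plate's angle to the horizontal; measure y along the incline from where the plane meets the free surface. Vertical depth h = y·sinθ with sinθ = 0.669131.
The centroid is at the centre, 0.745 m below the top of the plate, so y_c = 5.71 + 0.745 = 6.455 m and h_c = 6.455 × 0.669131 = 4.31924 m.
A = π(0.745)² = 1.74366 m².
Resultant F = γ·h_c·A = 14.62671 × 4.31924 × 1.74366 = 110.158 kN.
I_c = πr⁴/4 = π × 0.745⁴/4 = 0.241944 m⁴.
Centre of pressure: y_p = y_c + I_c/(y_c·A) = 6.455 + 0.241944/(6.455 × 1.74366) = 6.455 + 0.021496 = 6.4765 m along the plane.

y_p = 6.48 m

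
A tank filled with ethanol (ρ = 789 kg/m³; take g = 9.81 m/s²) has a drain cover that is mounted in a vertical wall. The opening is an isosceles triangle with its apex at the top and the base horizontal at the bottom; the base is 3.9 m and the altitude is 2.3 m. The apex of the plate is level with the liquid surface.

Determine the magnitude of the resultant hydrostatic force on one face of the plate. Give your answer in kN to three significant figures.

F ≈ 53.2 kN

γ = ρg = 789 × 9.81 / 1000 = 7.74009 kN/m³.
With the apex up, the centroid sits 2h/3 = 2 × 2.3/3 = 1.53333 m below the apex, so the centroid depth is h_c = 1.53333 m.
A = ½ × 3.9 × 2.3 = 4.485 m².
Resultant F = γ·h_c·A = 7.74009 × 1.53333 × 4.485 = 53.2285 kN.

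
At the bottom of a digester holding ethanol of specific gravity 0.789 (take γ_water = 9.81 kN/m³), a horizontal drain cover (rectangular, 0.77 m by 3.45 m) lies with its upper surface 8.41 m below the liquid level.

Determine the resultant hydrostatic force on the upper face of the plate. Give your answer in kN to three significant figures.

F ≈ 173 kN

γ = 0.789 × 9.81 = 7.74009 kN/m³.
The plate is horizontal, so pressure is uniform at p = γ·h = 7.74009 × 8.41 = 65.0942 kN/m².
A = 0.77 × 3.45 = 2.6565 m².
F = p·A = 65.0942 × 2.6565 = 172.923 kN.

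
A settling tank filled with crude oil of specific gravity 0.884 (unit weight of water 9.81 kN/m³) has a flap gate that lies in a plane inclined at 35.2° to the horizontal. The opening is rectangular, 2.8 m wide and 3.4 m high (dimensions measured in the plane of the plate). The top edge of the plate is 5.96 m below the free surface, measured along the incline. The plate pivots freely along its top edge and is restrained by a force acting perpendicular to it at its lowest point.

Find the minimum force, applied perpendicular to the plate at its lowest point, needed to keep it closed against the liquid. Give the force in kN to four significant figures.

γ = 0.884 × 9.81 = 8.67204 kN/m³.
Let θ = 35.2° be the plate's angle to the horizontal; measure y along the incline from where the plane meets the free surface. Vertical depth h = y·sinθ with sinθ = 0.576432.
The centroid lies 3.4/2 = 1.7 m below the top edge, so y_c = 5.96 + 1.7 = 7.66 m and h_c = 7.66 × 0.576432 = 4.41547 m.
A = 2.8 × 3.4 = 9.52 m².
Resultant F = γ·h_c·A = 8.67204 × 4.41547 × 9.52 = 364.532 kN.
I_c = b·h³/12 = 2.8 × 3.4³/12 = 9.17093 m⁴.
Centre of pressure: y_p = y_c + I_c/(y_c·A) = 7.66 + 9.17093/(7.66 × 9.52) = 7.66 + 0.125761 = 7.78576 m along the plane.
The resultant acts 1.7 + 0.125761 = 1.82576 m (along the plate) below the hinge at the top edge, so the moment about the hinge is M = F × 1.82576 = 364.532 × 1.82576 = 665.548 kN·m.
A normal force at the bottom, 3.4 m from the hinge, must supply this moment: P = 665.548/3.4 = 195.749 kN.

P ≈ 195.7 kN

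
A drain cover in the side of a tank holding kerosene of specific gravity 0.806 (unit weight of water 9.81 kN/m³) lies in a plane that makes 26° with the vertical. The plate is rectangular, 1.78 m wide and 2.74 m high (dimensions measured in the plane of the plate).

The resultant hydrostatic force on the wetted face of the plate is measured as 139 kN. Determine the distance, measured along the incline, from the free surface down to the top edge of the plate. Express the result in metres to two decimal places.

γ = 0.806 × 9.81 = 7.90686 kN/m³.
A = 1.78 × 2.74 = 4.8772 m².
From F = γ·h_c·A, the centroid depth is h_c = 139/(7.90686 × 4.8772) = 3.60446 m.
The plate makes 26° with the vertical, i.e. θ = 90° − 26° = 64° to the horizontal. Measuring y along the incline from the free-surface line, vertical depth h = y·sinθ with sinθ = 0.898794.
Along the incline, y_c = h_c/sinθ = 3.60446/0.898794 = 4.01033 m.
The centroid lies 2.74/2 = 1.37 m below the top edge, so the top edge sits at y_top = 4.01033 − 1.37 = 2.64033 m along the incline.

y_top ≈ 2.64 m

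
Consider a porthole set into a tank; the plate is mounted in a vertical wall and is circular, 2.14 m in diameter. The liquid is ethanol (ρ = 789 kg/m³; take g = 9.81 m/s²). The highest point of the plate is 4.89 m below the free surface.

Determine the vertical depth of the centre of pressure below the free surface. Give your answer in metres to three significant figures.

h_p = 6.01 m

γ = ρg = 789 × 9.81 / 1000 = 7.74009 kN/m³.
The centroid is at the centre, 1.07 m below the top of the plate, so the centroid depth is h_c = 4.89 + 1.07 = 5.96 m.
A = π(1.07)² = 3.59681 m².
Resultant F = γ·h_c·A = 7.74009 × 5.96 × 3.59681 = 165.924 kN.
I_c = πr⁴/4 = π × 1.07⁴/4 = 1.0295 m⁴.
Centre of pressure: y_p = y_c + I_c/(y_c·A) = 5.96 + 1.0295/(5.96 × 3.59681) = 5.96 + 0.0480245 = 6.00802 m along the plane.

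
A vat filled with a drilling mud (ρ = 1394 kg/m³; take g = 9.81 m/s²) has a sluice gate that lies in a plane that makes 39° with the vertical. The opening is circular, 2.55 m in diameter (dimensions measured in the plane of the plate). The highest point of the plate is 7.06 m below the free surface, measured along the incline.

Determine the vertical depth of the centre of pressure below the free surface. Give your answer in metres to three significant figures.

γ = ρg = 1394 × 9.81 / 1000 = 13.67514 kN/m³.
The plate makes 39° with the vertical, i.e. θ = 90° − 39° = 51° to the horizontal. Measuring y along the incline from the free-surface line, vertical depth h = y·sinθ with sinθ = 0.777146.
The centroid is at the centre, 1.275 m below the top of the plate, so y_c = 7.06 + 1.275 = 8.335 m and h_c = 8.335 × 0.777146 = 6.47751 m.
A = π(1.275)² = 5.10705 m².
Resultant F = γ·h_c·A = 13.67514 × 6.47751 × 5.10705 = 452.387 kN.
I_c = πr⁴/4 = π × 1.275⁴/4 = 2.07554 m⁴.
Centre of pressure: y_p = y_c + I_c/(y_c·A) = 8.335 + 2.07554/(8.335 × 5.10705) = 8.335 + 0.0487591 = 8.38376 m along the plane.
Vertically, h_p = y_p·sinθ = 8.38376 × 0.777146 = 6.51541 m.

h_p = 6.52 m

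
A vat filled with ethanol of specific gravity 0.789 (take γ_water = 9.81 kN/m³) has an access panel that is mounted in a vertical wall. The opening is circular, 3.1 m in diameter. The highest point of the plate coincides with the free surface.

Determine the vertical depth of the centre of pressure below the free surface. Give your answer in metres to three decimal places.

γ = 0.789 × 9.81 = 7.74009 kN/m³.
The centroid is at the centre, 1.55 m below the top of the plate, so the centroid depth is h_c = 1.55 m.
A = π(1.55)² = 7.54768 m².
Resultant F = γ·h_c·A = 7.74009 × 1.55 × 7.54768 = 90.5506 kN.
I_c = πr⁴/4 = π × 1.55⁴/4 = 4.53332 m⁴.
Centre of pressure: y_p = y_c + I_c/(y_c·A) = 1.55 + 4.53332/(1.55 × 7.54768) = 1.55 + 0.3875 = 1.9375 m along the plane.

h_p = 1.938 m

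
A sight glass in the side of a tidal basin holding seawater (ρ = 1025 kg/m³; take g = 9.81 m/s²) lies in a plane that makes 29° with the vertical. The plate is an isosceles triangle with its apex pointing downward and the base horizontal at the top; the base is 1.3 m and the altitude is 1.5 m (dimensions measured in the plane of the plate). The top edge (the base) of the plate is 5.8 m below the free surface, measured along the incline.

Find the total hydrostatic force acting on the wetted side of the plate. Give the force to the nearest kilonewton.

γ = ρg = 1025 × 9.81 / 1000 = 10.05525 kN/m³.
The plate makes 29° with the vertical, i.e. θ = 90° − 29° = 61° to the horizontal. Measuring y along the incline from the free-surface line, vertical depth h = y·sinθ with sinθ = 0.874620.
With the apex down, the centroid sits h/3 = 1.5/3 = 0.5 m below the base (the top edge), so y_c = 5.8 + 0.5 = 6.3 m and h_c = 6.3 × 0.874620 = 5.51011 m.
A = ½ × 1.3 × 1.5 = 0.975 m².
Resultant F = γ·h_c·A = 10.05525 × 5.51011 × 0.975 = 54.0204 kN.

F ≈ 54 kN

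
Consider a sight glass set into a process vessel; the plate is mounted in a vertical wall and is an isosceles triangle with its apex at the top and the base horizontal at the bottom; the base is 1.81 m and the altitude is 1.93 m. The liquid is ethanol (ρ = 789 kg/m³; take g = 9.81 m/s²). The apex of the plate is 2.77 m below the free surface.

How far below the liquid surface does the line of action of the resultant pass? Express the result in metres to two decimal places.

h_p = 4.11 m

γ = ρg = 789 × 9.81 / 1000 = 7.74009 kN/m³.
With the apex up, the centroid sits 2h/3 = 2 × 1.93/3 = 1.28667 m below the apex, so the centroid depth is h_c = 2.77 + 1.28667 = 4.05667 m.
A = ½ × 1.81 × 1.93 = 1.74665 m².
Resultant F = γ·h_c·A = 7.74009 × 4.05667 × 1.74665 = 54.843 kN.
I_c = b·h³/36 = 1.81 × 1.93³/36 = 0.36145 m⁴.
Centre of pressure: y_p = y_c + I_c/(y_c·A) = 4.05667 + 0.36145/(4.05667 × 1.74665) = 4.05667 + 0.051012 = 4.10768 m along the plane.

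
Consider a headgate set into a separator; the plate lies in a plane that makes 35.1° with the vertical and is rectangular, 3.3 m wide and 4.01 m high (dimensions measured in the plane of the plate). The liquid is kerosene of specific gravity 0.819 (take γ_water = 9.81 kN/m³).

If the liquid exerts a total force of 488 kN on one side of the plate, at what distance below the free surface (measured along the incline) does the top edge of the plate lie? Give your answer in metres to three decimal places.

y_top ≈ 3.605 m

γ = 0.819 × 9.81 = 8.03439 kN/m³.
A = 3.3 × 4.01 = 13.233 m².
From F = γ·h_c·A, the centroid depth is h_c = 488/(8.03439 × 13.233) = 4.58996 m.
The plate makes 35.1° with the vertical, i.e. θ = 90° − 35.1° = 54.9° to the horizontal. Measuring y along the incline from the free-surface line, vertical depth h = y·sinθ with sinθ = 0.818150.
Along the incline, y_c = h_c/sinθ = 4.58996/0.818150 = 5.61017 m.
The centroid lies 4.01/2 = 2.005 m below the top edge, so the top edge sits at y_top = 5.61017 − 2.005 = 3.60517 m along the incline.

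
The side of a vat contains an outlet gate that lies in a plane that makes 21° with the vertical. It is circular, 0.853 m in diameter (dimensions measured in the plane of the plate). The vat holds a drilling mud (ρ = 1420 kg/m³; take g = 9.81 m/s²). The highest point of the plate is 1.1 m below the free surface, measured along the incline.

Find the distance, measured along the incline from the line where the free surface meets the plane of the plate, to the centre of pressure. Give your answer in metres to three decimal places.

γ = ρg = 1420 × 9.81 / 1000 = 13.9302 kN/m³.
The plate makes 21° with the vertical, i.e. θ = 90° − 21° = 69° to the horizontal. Measuring y along the incline from the free-surface line, vertical depth h = y·sinθ with sinθ = 0.933580.
The centroid is at the centre, 0.4265 m below the top of the plate, so y_c = 1.1 + 0.4265 = 1.5265 m and h_c = 1.5265 × 0.933580 = 1.42511 m.
A = π(0.4265)² = 0.571463 m².
Resultant F = γ·h_c·A = 13.9302 × 1.42511 × 0.571463 = 11.3447 kN.
I_c = πr⁴/4 = π × 0.4265⁴/4 = 0.0259876 m⁴.
Centre of pressure: y_p = y_c + I_c/(y_c·A) = 1.5265 + 0.0259876/(1.5265 × 0.571463) = 1.5265 + 0.0297907 = 1.55629 m along the plane.

y_p = 1.556 m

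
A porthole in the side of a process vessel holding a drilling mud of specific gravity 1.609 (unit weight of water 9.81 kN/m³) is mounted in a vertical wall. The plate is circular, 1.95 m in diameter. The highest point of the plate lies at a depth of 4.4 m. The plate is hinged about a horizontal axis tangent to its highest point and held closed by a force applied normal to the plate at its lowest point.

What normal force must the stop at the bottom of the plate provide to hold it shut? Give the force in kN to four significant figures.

P ≈ 132.4 kN

γ = 1.609 × 9.81 = 15.78429 kN/m³.
The centroid is at the centre, 0.975 m below the top of the plate, so the centroid depth is h_c = 4.4 + 0.975 = 5.375 m.
A = π(0.975)² = 2.98648 m².
Resultant F = γ·h_c·A = 15.78429 × 5.375 × 2.98648 = 253.375 kN.
I_c = πr⁴/4 = π × 0.975⁴/4 = 0.709755 m⁴.
Centre of pressure: y_p = y_c + I_c/(y_c·A) = 5.375 + 0.709755/(5.375 × 2.98648) = 5.375 + 0.0442151 = 5.41922 m along the plane.
The resultant acts 0.975 + 0.0442151 = 1.01922 m (along the plate) below the hinge at the top edge, so the moment about the hinge is M = F × 1.01922 = 253.375 × 1.01922 = 258.245 kN·m.
A normal force at the bottom, 1.95 m from the hinge, must supply this moment: P = 258.245/1.95 = 132.433 kN.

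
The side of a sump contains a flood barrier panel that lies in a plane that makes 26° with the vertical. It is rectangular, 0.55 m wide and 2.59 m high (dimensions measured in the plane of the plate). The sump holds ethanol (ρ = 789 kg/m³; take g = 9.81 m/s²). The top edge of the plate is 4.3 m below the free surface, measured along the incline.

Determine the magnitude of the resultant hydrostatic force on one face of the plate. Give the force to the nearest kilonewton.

F ≈ 55 kN

γ = ρg = 789 × 9.81 / 1000 = 7.74009 kN/m³.
The plate makes 26° with the vertical, i.e. θ = 90° − 26° = 64° to the horizontal. Measuring y along the incline from the free-surface line, vertical depth h = y·sinθ with sinθ = 0.898794.
The centroid lies 2.59/2 = 1.295 m below the top edge, so y_c = 4.3 + 1.295 = 5.595 m and h_c = 5.595 × 0.898794 = 5.02875 m.
A = 0.55 × 2.59 = 1.4245 m².
Resultant F = γ·h_c·A = 7.74009 × 5.02875 × 1.4245 = 55.4458 kN.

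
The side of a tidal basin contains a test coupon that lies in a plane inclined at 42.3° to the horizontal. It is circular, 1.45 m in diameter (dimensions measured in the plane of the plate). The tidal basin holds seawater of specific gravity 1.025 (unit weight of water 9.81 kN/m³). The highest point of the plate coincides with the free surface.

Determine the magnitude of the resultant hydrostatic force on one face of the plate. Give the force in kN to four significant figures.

γ = 1.025 × 9.81 = 10.05525 kN/m³.
Let θ = 42.3° be the plate's angle to the horizontal; measure y along the incline from where the plane meets the free surface. Vertical depth h = y·sinθ with sinθ = 0.673013.
The centroid is at the centre, 0.725 m below the top of the plate, so y_c = 0.725 m and h_c = 0.725 × 0.673013 = 0.487934 m.
A = π(0.725)² = 1.6513 m².
Resultant F = γ·h_c·A = 10.05525 × 0.487934 × 1.6513 = 8.10177 kN.

F ≈ 8.102 kN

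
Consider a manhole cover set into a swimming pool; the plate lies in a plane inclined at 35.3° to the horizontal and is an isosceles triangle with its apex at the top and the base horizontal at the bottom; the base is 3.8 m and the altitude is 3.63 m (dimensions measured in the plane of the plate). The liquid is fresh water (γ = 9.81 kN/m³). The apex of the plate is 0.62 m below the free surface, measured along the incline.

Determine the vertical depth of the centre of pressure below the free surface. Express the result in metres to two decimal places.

γ = 9.81 kN/m³.
Let θ = 35.3° be the plate's angle to the horizontal; measure y along the incline from where the plane meets the free surface. Vertical depth h = y·sinθ with sinθ = 0.577858.
With the apex up, the centroid sits 2h/3 = 2 × 3.63/3 = 2.42 m below the apex, so y_c = 0.62 + 2.42 = 3.04 m and h_c = 3.04 × 0.577858 = 1.75669 m.
A = ½ × 3.8 × 3.63 = 6.897 m².
Resultant F = γ·h_c·A = 9.81 × 1.75669 × 6.897 = 118.857 kN.
I_c = b·h³/36 = 3.8 × 3.63³/36 = 5.04895 m⁴.
Centre of pressure: y_p = y_c + I_c/(y_c·A) = 3.04 + 5.04895/(3.04 × 6.897) = 3.04 + 0.240806 = 3.28081 m along the plane.
Vertically, h_p = y_p·sinθ = 3.28081 × 0.577858 = 1.89584 m.

h_p = 1.90 m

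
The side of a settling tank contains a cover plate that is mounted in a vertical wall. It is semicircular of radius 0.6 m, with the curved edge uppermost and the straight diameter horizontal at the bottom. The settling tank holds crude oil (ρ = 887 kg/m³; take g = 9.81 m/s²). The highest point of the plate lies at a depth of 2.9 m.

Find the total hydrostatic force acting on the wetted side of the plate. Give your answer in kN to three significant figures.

γ = ρg = 887 × 9.81 / 1000 = 8.70147 kN/m³.
The centroid lies 4r/(3π) = 0.254648 m above the diameter, so r − 4r/(3π) = 0.6 − 0.254648 = 0.345352 m below the topmost point, so the centroid depth is h_c = 2.9 + 0.345352 = 3.24535 m.
A = πr²/2 = π × 0.6²/2 = 0.565487 m².
Resultant F = γ·h_c·A = 8.70147 × 3.24535 × 0.565487 = 15.969 kN.

F ≈ 16.0 kN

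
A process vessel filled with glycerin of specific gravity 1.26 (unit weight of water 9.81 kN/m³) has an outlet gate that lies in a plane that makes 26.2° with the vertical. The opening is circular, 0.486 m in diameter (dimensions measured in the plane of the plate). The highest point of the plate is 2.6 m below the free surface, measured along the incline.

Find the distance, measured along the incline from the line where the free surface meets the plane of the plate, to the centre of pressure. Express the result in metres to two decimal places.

γ = 1.26 × 9.81 = 12.3606 kN/m³.
The plate makes 26.2° with the vertical, i.e. θ = 90° − 26.2° = 63.8° to the horizontal. Measuring y along the incline from the free-surface line, vertical depth h = y·sinθ with sinθ = 0.897258.
The centroid is at the centre, 0.243 m below the top of the plate, so y_c = 2.6 + 0.243 = 2.843 m and h_c = 2.843 × 0.897258 = 2.5509 m.
A = π(0.243)² = 0.185508 m².
Resultant F = γ·h_c·A = 12.3606 × 2.5509 × 0.185508 = 5.84919 kN.
I_c = πr⁴/4 = π × 0.243⁴/4 = 0.00273851 m⁴.
Centre of pressure: y_p = y_c + I_c/(y_c·A) = 2.843 + 0.00273851/(2.843 × 0.185508) = 2.843 + 0.00519248 = 2.84819 m along the plane.

y_p = 2.85 m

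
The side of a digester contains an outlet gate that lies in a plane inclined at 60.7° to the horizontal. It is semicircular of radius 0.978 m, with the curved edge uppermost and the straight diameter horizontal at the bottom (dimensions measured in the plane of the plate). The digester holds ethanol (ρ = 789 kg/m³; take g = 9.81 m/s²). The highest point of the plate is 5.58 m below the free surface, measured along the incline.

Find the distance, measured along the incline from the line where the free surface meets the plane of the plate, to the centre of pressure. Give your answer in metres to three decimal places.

γ = ρg = 789 × 9.81 / 1000 = 7.74009 kN/m³.
Let θ = 60.7° be the plate's angle to the horizontal; measure y along the incline from where the plane meets the free surface. Vertical depth h = y·sinθ with sinθ = 0.872069.
The centroid lies 4r/(3π) = 0.415076 m above the diameter, so r − 4r/(3π) = 0.978 − 0.415076 = 0.562924 m below the topmost point, so y_c = 5.58 + 0.562924 = 6.14292 m and h_c = 6.14292 × 0.872069 = 5.35705 m.
A = πr²/2 = π × 0.978²/2 = 1.50244 m².
Resultant F = γ·h_c·A = 7.74009 × 5.35705 × 1.50244 = 62.2972 kN.
I_c = (π/8 − 8/(9π))·r⁴ = 0.109757 × 0.978⁴ = 0.100412 m⁴.
Centre of pressure: y_p = y_c + I_c/(y_c·A) = 6.14292 + 0.100412/(6.14292 × 1.50244) = 6.14292 + 0.0108796 = 6.1538 m along the plane.

y_p = 6.154 m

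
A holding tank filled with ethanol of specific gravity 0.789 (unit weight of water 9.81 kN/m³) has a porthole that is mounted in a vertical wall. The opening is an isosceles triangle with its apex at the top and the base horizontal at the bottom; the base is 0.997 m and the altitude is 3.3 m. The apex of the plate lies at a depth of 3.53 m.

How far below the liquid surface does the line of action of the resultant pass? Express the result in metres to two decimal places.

h_p = 5.84 m

γ = 0.789 × 9.81 = 7.74009 kN/m³.
With the apex up, the centroid sits 2h/3 = 2 × 3.3/3 = 2.2 m below the apex, so the centroid depth is h_c = 3.53 + 2.2 = 5.73 m.
A = ½ × 0.997 × 3.3 = 1.64505 m².
Resultant F = γ·h_c·A = 7.74009 × 5.73 × 1.64505 = 72.9591 kN.
I_c = b·h³/36 = 0.997 × 3.3³/36 = 0.995255 m⁴.
Centre of pressure: y_p = y_c + I_c/(y_c·A) = 5.73 + 0.995255/(5.73 × 1.64505) = 5.73 + 0.105585 = 5.83559 m along the plane.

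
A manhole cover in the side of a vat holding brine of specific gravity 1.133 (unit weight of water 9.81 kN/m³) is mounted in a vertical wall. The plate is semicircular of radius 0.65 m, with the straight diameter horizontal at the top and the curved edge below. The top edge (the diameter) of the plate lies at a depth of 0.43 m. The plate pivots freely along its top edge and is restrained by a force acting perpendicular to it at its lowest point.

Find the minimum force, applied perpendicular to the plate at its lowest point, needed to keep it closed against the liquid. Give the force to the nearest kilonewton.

γ = 1.133 × 9.81 = 11.11473 kN/m³.
The centroid of a semicircle lies 4r/(3π) = 0.275869 m from the diameter, here below the top edge, so the centroid depth is h_c = 0.43 + 0.275869 = 0.705869 m.
A = πr²/2 = π × 0.65²/2 = 0.663661 m².
Resultant F = γ·h_c·A = 11.11473 × 0.705869 × 0.663661 = 5.20678 kN.
I_c = (π/8 − 8/(9π))·r⁴ = 0.109757 × 0.65⁴ = 0.0195923 m⁴.
Centre of pressure: y_p = y_c + I_c/(y_c·A) = 0.705869 + 0.0195923/(0.705869 × 0.663661) = 0.705869 + 0.041823 = 0.747692 m along the plane.
The resultant acts 0.275869 + 0.041823 = 0.317692 m (along the plate) below the hinge at the top edge, so the moment about the hinge is M = F × 0.317692 = 5.20678 × 0.317692 = 1.65415 kN·m.
A normal force at the bottom, 0.65 m from the hinge, must supply this moment: P = 1.65415/0.65 = 2.54485 kN.

P ≈ 3 kN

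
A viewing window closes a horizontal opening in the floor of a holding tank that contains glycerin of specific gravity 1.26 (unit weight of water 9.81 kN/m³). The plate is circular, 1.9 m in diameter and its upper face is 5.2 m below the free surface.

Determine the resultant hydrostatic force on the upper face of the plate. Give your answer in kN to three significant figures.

F ≈ 182 kN

γ = 1.26 × 9.81 = 12.3606 kN/m³.
The plate is horizontal, so pressure is uniform at p = γ·h = 12.3606 × 5.2 = 64.2751 kN/m².
A = π(0.95)² = 2.83529 m².
F = p·A = 64.2751 × 2.83529 = 182.239 kN.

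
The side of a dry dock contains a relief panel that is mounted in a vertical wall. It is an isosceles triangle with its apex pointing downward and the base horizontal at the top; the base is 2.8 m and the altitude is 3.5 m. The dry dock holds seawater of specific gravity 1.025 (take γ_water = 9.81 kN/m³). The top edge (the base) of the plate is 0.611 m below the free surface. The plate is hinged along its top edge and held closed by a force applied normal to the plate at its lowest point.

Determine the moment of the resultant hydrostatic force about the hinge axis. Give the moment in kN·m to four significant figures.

M ≈ 135.7 kN·m

γ = 1.025 × 9.81 = 10.05525 kN/m³.
With the apex down, the centroid sits h/3 = 3.5/3 = 1.16667 m below the base (the top edge), so the centroid depth is h_c = 0.611 + 1.16667 = 1.77767 m.
A = ½ × 2.8 × 3.5 = 4.9 m².
Resultant F = γ·h_c·A = 10.05525 × 1.77767 × 4.9 = 87.5871 kN.
I_c = b·h³/36 = 2.8 × 3.5³/36 = 3.33472 m⁴.
Centre of pressure: y_p = y_c + I_c/(y_c·A) = 1.77767 + 3.33472/(1.77767 × 4.9) = 1.77767 + 0.382835 = 2.16051 m along the plane.
The resultant acts 1.16667 + 0.382835 = 1.54951 m (along the plate) below the hinge at the top edge, so the moment about the hinge is M = F × 1.54951 = 87.5871 × 1.54951 = 135.717 kN·m.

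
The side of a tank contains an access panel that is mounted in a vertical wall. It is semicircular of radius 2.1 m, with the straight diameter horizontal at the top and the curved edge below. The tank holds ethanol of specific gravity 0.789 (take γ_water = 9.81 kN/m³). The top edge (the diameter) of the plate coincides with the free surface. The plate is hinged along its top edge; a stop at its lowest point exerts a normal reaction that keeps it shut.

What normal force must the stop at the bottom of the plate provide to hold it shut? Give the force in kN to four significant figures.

P ≈ 28.15 kN

γ = 0.789 × 9.81 = 7.74009 kN/m³.
The centroid of a semicircle lies 4r/(3π) = 0.891268 m from the diameter, here below the top edge, so the centroid depth is h_c = 0.891268 m.
A = πr²/2 = π × 2.1²/2 = 6.92721 m².
Resultant F = γ·h_c·A = 7.74009 × 0.891268 × 6.92721 = 47.7873 kN.
I_c = (π/8 − 8/(9π))·r⁴ = 0.109757 × 2.1⁴ = 2.13457 m⁴.
Centre of pressure: y_p = y_c + I_c/(y_c·A) = 0.891268 + 2.13457/(0.891268 × 6.92721) = 0.891268 + 0.345735 = 1.237 m along the plane.
The resultant acts 0.891268 + 0.345735 = 1.237 m (along the plate) below the hinge at the top edge, so the moment about the hinge is M = F × 1.237 = 47.7873 × 1.237 = 59.1129 kN·m.
A normal force at the bottom, 2.1 m from the hinge, must supply this moment: P = 59.1129/2.1 = 28.149 kN.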